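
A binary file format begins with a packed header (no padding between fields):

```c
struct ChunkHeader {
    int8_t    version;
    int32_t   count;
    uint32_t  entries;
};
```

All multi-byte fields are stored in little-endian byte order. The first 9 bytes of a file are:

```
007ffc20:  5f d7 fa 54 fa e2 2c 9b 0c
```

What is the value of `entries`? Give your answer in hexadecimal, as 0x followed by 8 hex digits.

`entries` follows `version` (1 B), `count` (4 B), so it starts at offset 1 + 4 = 5 and occupies 4 bytes.
Bytes at offsets 5..8: E2 2C 9B 0C.
In little-endian order the low byte comes first in memory.
Reassemble most-significant byte first: 0C 9B 2C E2 → 0x0C9B2CE2.

0x0C9B2CE2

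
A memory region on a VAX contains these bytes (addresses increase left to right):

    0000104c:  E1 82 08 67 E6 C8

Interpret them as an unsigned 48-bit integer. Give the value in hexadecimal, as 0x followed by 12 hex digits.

0xC8E6670882E1

In little-endian order the low byte comes first in memory.
Reassemble most-significant byte first: C8 E6 67 08 82 E1 → 0xC8E6670882E1.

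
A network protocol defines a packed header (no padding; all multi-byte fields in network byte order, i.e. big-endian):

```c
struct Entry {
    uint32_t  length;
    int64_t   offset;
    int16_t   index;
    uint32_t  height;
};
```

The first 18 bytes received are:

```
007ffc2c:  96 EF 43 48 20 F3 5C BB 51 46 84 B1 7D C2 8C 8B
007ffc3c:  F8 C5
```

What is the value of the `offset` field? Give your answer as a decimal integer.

2374343388146599089

`offset` follows `length` (4 bytes), so it starts at byte offset 4 and occupies 8 bytes.
Bytes at offsets 4..11: 20 F3 5C BB 51 46 84 B1.
Big-endian: lowest address holds the most-significant byte.
The bytes are already most-significant first: 0x20F35CBB514684B1.
0x20F35CBB514684B1 = 2374343388146599089.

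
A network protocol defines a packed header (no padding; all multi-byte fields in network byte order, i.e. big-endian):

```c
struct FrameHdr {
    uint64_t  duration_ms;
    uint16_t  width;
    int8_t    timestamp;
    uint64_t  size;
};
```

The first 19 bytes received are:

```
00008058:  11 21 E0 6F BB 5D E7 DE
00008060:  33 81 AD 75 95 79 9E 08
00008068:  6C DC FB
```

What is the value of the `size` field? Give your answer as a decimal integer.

8472811993620602107

`size` follows `duration_ms` (8 B), `width` (2 B), `timestamp` (1 B), so it starts at offset 8 + 2 + 1 = 11 and occupies 8 bytes.
Bytes at offsets 11..18: 75 95 79 9E 08 6C DC FB.
In big-endian order the high byte comes first in memory.
The bytes are already most-significant first: 0x7595799E086CDCFB.
0x7595799E086CDCFB = 8472811993620602107.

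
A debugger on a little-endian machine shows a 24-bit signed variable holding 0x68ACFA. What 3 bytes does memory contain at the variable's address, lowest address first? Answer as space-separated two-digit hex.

FA AC 68

Split into bytes (most-significant first): 68 AC FA.
Little-endian: lowest address holds the least-significant byte.
So at ascending addresses the bytes are FA AC 68.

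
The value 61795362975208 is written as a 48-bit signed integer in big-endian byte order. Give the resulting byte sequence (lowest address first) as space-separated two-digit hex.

38 33 DA A8 AD E8

61795362975208 in hexadecimal, padded to 48 bits, is 0x3833DAA8ADE8.
Split into bytes (most-significant first): 38 33 DA A8 AD E8.
In big-endian order the high byte comes first in memory.
So the memory order matches the most-significant-first order: 38 33 DA A8 AD E8.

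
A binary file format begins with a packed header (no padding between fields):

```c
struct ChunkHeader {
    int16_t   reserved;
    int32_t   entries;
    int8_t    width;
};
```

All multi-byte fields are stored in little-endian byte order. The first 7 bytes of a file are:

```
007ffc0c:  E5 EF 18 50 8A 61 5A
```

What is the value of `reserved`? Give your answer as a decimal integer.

-4123

`reserved` is the first field, at byte offset 0, occupying 2 bytes.
Bytes at offsets 0..1: E5 EF.
In little-endian order the low byte comes first in memory.
Reassemble most-significant byte first: EF E5 → 0xEFE5.
Top bit is set, so as a signed 16-bit value this is 0xEFE5 − 2^16 = -4123.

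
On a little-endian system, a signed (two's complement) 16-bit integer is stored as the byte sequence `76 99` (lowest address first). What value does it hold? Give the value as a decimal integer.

-26250

In little-endian order the low byte comes first in memory.
Reassemble most-significant byte first: 99 76 → 0x9976.
Top bit is set, so as a signed 16-bit value this is 0x9976 − 2^16 = -26250.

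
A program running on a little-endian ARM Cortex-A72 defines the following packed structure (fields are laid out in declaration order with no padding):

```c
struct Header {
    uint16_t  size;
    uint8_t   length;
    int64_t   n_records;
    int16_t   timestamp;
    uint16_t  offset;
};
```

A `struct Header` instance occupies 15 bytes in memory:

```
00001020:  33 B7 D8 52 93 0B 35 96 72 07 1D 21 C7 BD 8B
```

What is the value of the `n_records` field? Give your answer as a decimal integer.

`n_records` follows `size` (2 B), `length` (1 B), so it starts at offset 2 + 1 = 3 and occupies 8 bytes.
Bytes at offsets 3..10: 52 93 0B 35 96 72 07 1D.
In little-endian order the low byte comes first in memory.
Reassemble most-significant byte first: 1D 07 72 96 35 0B 93 52 → 0x1D077296350B9352.
0x1D077296350B9352 = 2091766541397496658.

2091766541397496658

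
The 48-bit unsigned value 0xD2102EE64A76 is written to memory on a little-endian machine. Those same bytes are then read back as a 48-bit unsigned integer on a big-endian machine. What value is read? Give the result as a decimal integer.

130064061436114

Stored little-endian, the bytes at ascending addresses are 76 4A E6 2E 10 D2.
Read back as big-endian, the last byte is least significant, giving 0x764AE62E10D2.
0x764AE62E10D2 = 130064061436114.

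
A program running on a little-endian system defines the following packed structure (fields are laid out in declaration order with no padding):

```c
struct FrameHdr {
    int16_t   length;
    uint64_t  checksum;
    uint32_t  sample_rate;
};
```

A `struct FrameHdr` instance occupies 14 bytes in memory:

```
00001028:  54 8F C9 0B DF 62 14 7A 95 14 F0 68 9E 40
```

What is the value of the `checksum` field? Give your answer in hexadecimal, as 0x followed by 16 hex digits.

0x14957A1462DF0BC9

`checksum` follows `length` (2 bytes), so it starts at byte offset 2 and occupies 8 bytes.
Bytes at offsets 2..9: C9 0B DF 62 14 7A 95 14.
Little-endian stores the least-significant byte at the lowest address.
Reassemble most-significant byte first: 14 95 7A 14 62 DF 0B C9 → 0x14957A1462DF0BC9.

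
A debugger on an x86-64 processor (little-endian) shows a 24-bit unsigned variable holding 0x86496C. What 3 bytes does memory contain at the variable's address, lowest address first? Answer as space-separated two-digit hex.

Split into bytes (most-significant first): 86 49 6C.
In little-endian order the low byte comes first in memory.
So at ascending addresses the bytes are 6C 49 86.

6C 49 86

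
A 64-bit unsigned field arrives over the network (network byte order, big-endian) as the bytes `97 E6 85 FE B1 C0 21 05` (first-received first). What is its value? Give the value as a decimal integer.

10945583273320915205

Big-endian: lowest address holds the most-significant byte.
The bytes are already most-significant first: 0x97E685FEB1C02105.
0x97E685FEB1C02105 = 10945583273320915205.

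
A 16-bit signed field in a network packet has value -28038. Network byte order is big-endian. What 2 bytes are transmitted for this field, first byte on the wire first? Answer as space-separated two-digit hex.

Two's complement of -28038 in 16 bits: 28038 = 0x6D86; invert → 0x9279; add 1 → 0x927A.
Split into bytes (most-significant first): 92 7A.
In big-endian order the high byte comes first in memory.
So the memory order matches the most-significant-first order: 92 7A.

92 7A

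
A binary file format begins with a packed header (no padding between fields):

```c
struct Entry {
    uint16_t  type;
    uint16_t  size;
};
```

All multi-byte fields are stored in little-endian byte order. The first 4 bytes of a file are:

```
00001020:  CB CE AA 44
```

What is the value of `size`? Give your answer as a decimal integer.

`size` follows `type` (2 bytes), so it starts at byte offset 2 and occupies 2 bytes.
Bytes at offsets 2..3: AA 44.
In little-endian order the low byte comes first in memory.
Reassemble most-significant byte first: 44 AA → 0x44AA.
0x44AA = 17578.

17578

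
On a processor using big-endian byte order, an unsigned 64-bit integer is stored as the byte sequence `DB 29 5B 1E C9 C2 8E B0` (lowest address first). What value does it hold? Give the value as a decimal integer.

15792253756143472304

Big-endian: lowest address holds the most-significant byte.
The bytes are already most-significant first: 0xDB295B1EC9C28EB0.
0xDB295B1EC9C28EB0 = 15792253756143472304.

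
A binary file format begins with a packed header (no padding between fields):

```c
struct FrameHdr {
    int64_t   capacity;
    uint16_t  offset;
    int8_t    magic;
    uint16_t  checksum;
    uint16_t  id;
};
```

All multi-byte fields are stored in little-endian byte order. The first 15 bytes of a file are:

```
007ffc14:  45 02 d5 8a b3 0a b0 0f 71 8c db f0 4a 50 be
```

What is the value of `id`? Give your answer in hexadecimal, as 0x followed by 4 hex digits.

`id` follows `capacity` (8 B), `offset` (2 B), `magic` (1 B), `checksum` (2 B), so it starts at offset 8 + 2 + 1 + 2 = 13 and occupies 2 bytes.
Bytes at offsets 13..14: 50 BE.
Little-endian stores the least-significant byte at the lowest address.
Reassemble most-significant byte first: BE 50 → 0xBE50.

0xBE50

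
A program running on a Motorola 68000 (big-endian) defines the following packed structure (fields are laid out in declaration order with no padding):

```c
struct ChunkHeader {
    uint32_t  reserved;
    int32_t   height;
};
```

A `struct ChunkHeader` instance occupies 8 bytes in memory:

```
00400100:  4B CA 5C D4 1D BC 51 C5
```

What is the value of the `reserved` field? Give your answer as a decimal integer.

1271553236

`reserved` is the first field, at byte offset 0, occupying 4 bytes.
Bytes at offsets 0..3: 4B CA 5C D4.
Big-endian stores the most-significant byte at the lowest address.
The bytes are already most-significant first: 0x4BCA5CD4.
0x4BCA5CD4 = 1271553236.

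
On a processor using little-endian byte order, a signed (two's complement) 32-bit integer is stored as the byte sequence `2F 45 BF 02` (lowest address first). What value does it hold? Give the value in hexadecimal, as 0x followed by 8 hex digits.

0x02BF452F

Little-endian: lowest address holds the least-significant byte.
Reassemble most-significant byte first: 02 BF 45 2F → 0x02BF452F.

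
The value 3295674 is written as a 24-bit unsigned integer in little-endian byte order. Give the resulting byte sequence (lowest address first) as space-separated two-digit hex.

BA 49 32

3295674 in hexadecimal, padded to 24 bits, is 0x3249BA.
Split into bytes (most-significant first): 32 49 BA.
In little-endian order the low byte comes first in memory.
So at ascending addresses the bytes are BA 49 32.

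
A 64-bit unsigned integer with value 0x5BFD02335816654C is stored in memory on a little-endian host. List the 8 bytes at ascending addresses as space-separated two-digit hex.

Split into bytes (most-significant first): 5B FD 02 33 58 16 65 4C.
In little-endian order the low byte comes first in memory.
So at ascending addresses the bytes are 4C 65 16 58 33 02 FD 5B.

4C 65 16 58 33 02 FD 5B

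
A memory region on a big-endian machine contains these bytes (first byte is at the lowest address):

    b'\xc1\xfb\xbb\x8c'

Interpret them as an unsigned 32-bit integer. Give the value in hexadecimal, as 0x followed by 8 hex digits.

0xC1FBBB8C

In big-endian order the high byte comes first in memory.
The bytes are already most-significant first: 0xC1FBBB8C.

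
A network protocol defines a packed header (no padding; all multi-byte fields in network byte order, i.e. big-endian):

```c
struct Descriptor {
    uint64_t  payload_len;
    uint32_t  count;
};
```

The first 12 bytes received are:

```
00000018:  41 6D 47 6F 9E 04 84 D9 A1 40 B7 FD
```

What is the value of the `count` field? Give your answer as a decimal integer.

2705373181

`count` follows `payload_len` (8 bytes), so it starts at byte offset 8 and occupies 4 bytes.
Bytes at offsets 8..11: A1 40 B7 FD.
In big-endian order the high byte comes first in memory.
The bytes are already most-significant first: 0xA140B7FD.
0xA140B7FD = 2705373181.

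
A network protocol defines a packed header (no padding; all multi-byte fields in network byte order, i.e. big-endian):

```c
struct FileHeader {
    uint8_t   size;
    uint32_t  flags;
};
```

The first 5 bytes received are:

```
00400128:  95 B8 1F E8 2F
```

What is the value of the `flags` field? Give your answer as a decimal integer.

`flags` follows `size` (1 byte), so it starts at byte offset 1 and occupies 4 bytes.
Bytes at offsets 1..4: B8 1F E8 2F.
Big-endian stores the most-significant byte at the lowest address.
The bytes are already most-significant first: 0xB81FE82F.
0xB81FE82F = 3089098799.

3089098799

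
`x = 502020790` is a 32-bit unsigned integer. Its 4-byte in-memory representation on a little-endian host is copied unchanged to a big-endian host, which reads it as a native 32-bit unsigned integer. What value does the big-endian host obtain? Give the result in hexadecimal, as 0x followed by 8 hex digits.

0xB63AEC1D

502020790 in 32-bit hexadecimal is 0x1DEC3AB6.
Stored little-endian, the bytes at ascending addresses are B6 3A EC 1D.
Read back as big-endian, the last byte is least significant, giving 0xB63AEC1D.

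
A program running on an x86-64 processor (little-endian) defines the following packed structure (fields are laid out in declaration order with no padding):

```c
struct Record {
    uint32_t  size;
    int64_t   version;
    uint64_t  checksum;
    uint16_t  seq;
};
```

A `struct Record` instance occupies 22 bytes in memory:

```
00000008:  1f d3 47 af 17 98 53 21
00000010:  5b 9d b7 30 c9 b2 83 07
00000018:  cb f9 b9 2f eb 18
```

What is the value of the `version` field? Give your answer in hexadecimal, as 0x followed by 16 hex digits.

`version` follows `size` (4 bytes), so it starts at byte offset 4 and occupies 8 bytes.
Bytes at offsets 4..11: 17 98 53 21 5B 9D B7 30.
In little-endian order the low byte comes first in memory.
Reassemble most-significant byte first: 30 B7 9D 5B 21 53 98 17 → 0x30B79D5B21539817.

0x30B79D5B21539817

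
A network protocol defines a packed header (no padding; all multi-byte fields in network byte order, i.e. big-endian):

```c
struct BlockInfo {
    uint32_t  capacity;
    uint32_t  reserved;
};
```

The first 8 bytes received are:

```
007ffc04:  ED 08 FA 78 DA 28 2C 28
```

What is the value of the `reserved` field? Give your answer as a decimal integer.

`reserved` follows `capacity` (4 bytes), so it starts at byte offset 4 and occupies 4 bytes.
Bytes at offsets 4..7: DA 28 2C 28.
Big-endian stores the most-significant byte at the lowest address.
The bytes are already most-significant first: 0xDA282C28.
0xDA282C28 = 3660065832.

3660065832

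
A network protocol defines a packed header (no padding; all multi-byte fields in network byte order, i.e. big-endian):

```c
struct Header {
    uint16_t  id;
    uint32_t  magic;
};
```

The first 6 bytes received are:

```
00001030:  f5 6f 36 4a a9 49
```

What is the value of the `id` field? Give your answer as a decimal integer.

62831

`id` is the first field, at byte offset 0, occupying 2 bytes.
Bytes at offsets 0..1: F5 6F.
Big-endian stores the most-significant byte at the lowest address.
The bytes are already most-significant first: 0xF56F.
0xF56F = 62831.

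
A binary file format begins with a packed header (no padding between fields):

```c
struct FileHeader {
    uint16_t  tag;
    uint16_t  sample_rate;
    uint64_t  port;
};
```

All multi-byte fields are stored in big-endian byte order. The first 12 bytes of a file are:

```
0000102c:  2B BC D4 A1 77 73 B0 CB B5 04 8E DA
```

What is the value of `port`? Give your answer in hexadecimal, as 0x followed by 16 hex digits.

0x7773B0CBB5048EDA

`port` follows `tag` (2 B), `sample_rate` (2 B), so it starts at offset 2 + 2 = 4 and occupies 8 bytes.
Bytes at offsets 4..11: 77 73 B0 CB B5 04 8E DA.
In big-endian order the high byte comes first in memory.
The bytes are already most-significant first: 0x7773B0CBB5048EDA.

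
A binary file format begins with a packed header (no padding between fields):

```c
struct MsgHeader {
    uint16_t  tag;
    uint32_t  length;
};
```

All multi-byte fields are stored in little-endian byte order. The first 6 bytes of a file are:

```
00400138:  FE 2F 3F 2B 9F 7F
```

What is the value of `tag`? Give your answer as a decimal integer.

12286

`tag` is the first field, at byte offset 0, occupying 2 bytes.
Bytes at offsets 0..1: FE 2F.
In little-endian order the low byte comes first in memory.
Reassemble most-significant byte first: 2F FE → 0x2FFE.
0x2FFE = 12286.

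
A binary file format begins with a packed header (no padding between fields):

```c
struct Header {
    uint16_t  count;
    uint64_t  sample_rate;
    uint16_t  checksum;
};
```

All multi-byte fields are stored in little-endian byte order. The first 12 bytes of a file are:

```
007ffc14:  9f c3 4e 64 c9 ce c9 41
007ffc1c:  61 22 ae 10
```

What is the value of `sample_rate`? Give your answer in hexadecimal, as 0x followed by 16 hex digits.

0x226141C9CEC9644E

`sample_rate` follows `count` (2 bytes), so it starts at byte offset 2 and occupies 8 bytes.
Bytes at offsets 2..9: 4E 64 C9 CE C9 41 61 22.
In little-endian order the low byte comes first in memory.
Reassemble most-significant byte first: 22 61 41 C9 CE C9 64 4E → 0x226141C9CEC9644E.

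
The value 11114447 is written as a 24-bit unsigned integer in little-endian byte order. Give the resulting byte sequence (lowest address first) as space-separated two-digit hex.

11114447 in hexadecimal, padded to 24 bits, is 0xA997CF.
Split into bytes (most-significant first): A9 97 CF.
In little-endian order the low byte comes first in memory.
So at ascending addresses the bytes are CF 97 A9.

CF 97 A9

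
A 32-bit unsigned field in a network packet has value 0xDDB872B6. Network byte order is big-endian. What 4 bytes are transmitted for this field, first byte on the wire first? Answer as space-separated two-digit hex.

DD B8 72 B6

Split into bytes (most-significant first): DD B8 72 B6.
Big-endian: lowest address holds the most-significant byte.
So the memory order matches the most-significant-first order: DD B8 72 B6.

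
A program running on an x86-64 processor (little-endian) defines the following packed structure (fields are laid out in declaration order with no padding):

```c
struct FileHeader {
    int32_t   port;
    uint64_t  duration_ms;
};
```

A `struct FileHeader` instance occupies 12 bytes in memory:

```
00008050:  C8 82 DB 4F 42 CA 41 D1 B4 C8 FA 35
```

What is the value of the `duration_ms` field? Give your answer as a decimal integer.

`duration_ms` follows `port` (4 bytes), so it starts at byte offset 4 and occupies 8 bytes.
Bytes at offsets 4..11: 42 CA 41 D1 B4 C8 FA 35.
Little-endian stores the least-significant byte at the lowest address.
Reassemble most-significant byte first: 35 FA C8 B4 D1 41 CA 42 → 0x35FAC8B4D141CA42.
0x35FAC8B4D141CA42 = 3889641907118262850.

3889641907118262850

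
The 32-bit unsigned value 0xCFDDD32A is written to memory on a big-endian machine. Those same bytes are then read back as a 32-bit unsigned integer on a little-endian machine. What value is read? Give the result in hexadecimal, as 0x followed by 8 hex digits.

Stored big-endian, the bytes at ascending addresses are CF DD D3 2A.
Read back as little-endian, the first byte is least significant, giving 0x2AD3DDCF.

0x2AD3DDCF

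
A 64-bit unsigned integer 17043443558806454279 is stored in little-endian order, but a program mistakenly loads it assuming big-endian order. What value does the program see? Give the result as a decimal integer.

17043443558806454279 in 64-bit hexadecimal is 0xEC86799DE0140007.
Stored little-endian, the bytes at ascending addresses are 07 00 14 E0 9D 79 86 EC.
Read back as big-endian, the last byte is least significant, giving 0x070014E09D7986EC.
0x070014E09D7986EC = 504426113212712684.

504426113212712684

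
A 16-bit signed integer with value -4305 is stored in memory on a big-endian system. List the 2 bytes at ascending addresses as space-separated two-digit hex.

EF 2F

Two's complement of -4305 in 16 bits: 4305 = 0x10D1; invert → 0xEF2E; add 1 → 0xEF2F.
Split into bytes (most-significant first): EF 2F.
Big-endian: lowest address holds the most-significant byte.
So the memory order matches the most-significant-first order: EF 2F.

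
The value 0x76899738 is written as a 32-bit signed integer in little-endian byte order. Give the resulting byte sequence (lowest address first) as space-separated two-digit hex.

Split into bytes (most-significant first): 76 89 97 38.
Little-endian stores the least-significant byte at the lowest address.
So at ascending addresses the bytes are 38 97 89 76.

38 97 89 76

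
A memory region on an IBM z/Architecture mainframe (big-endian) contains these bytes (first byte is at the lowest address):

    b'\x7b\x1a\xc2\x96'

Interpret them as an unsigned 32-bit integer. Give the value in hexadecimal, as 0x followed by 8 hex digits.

In big-endian order the high byte comes first in memory.
The bytes are already most-significant first: 0x7B1AC296.

0x7B1AC296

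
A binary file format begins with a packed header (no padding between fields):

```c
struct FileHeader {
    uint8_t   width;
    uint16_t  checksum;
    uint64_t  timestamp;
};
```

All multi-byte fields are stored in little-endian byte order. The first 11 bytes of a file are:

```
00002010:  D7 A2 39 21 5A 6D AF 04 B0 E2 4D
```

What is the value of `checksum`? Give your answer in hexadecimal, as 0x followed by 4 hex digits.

0x39A2

`checksum` follows `width` (1 byte), so it starts at byte offset 1 and occupies 2 bytes.
Bytes at offsets 1..2: A2 39.
In little-endian order the low byte comes first in memory.
Reassemble most-significant byte first: 39 A2 → 0x39A2.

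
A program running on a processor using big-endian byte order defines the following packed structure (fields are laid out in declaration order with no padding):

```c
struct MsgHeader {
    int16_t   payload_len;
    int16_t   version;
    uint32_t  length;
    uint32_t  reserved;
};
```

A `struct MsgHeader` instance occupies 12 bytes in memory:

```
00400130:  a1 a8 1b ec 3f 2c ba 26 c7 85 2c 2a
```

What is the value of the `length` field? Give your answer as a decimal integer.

1059895846

`length` follows `payload_len` (2 B), `version` (2 B), so it starts at offset 2 + 2 = 4 and occupies 4 bytes.
Bytes at offsets 4..7: 3F 2C BA 26.
Big-endian: lowest address holds the most-significant byte.
The bytes are already most-significant first: 0x3F2CBA26.
0x3F2CBA26 = 1059895846.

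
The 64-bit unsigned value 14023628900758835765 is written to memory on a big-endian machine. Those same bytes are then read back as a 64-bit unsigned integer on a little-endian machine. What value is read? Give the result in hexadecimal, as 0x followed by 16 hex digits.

14023628900758835765 in 64-bit hexadecimal is 0xC29DF02F53A1D235.
Stored big-endian, the bytes at ascending addresses are C2 9D F0 2F 53 A1 D2 35.
Read back as little-endian, the first byte is least significant, giving 0x35D2A1532FF09DC2.

0x35D2A1532FF09DC2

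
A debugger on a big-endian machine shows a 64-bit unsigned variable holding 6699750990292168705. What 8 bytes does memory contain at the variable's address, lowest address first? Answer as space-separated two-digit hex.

6699750990292168705 in hexadecimal, padded to 64 bits, is 0x5CFA4C0763EFB001.
Split into bytes (most-significant first): 5C FA 4C 07 63 EF B0 01.
Big-endian: lowest address holds the most-significant byte.
So the memory order matches the most-significant-first order: 5C FA 4C 07 63 EF B0 01.

5C FA 4C 07 63 EF B0 01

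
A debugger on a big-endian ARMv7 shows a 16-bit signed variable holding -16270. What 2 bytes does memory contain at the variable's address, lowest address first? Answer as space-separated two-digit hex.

C0 72

Two's complement of -16270 in 16 bits: 16270 = 0x3F8E; invert → 0xC071; add 1 → 0xC072.
Split into bytes (most-significant first): C0 72.
In big-endian order the high byte comes first in memory.
So the memory order matches the most-significant-first order: C0 72.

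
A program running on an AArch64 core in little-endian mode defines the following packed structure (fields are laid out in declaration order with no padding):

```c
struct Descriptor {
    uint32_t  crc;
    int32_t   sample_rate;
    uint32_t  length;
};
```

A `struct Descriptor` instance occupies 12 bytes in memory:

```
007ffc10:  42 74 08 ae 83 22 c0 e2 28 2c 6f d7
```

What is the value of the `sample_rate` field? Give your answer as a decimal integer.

-490724733

`sample_rate` follows `crc` (4 bytes), so it starts at byte offset 4 and occupies 4 bytes.
Bytes at offsets 4..7: 83 22 C0 E2.
Little-endian: lowest address holds the least-significant byte.
Reassemble most-significant byte first: E2 C0 22 83 → 0xE2C02283.
Top bit is set, so as a signed 32-bit value this is 0xE2C02283 − 2^32 = -490724733.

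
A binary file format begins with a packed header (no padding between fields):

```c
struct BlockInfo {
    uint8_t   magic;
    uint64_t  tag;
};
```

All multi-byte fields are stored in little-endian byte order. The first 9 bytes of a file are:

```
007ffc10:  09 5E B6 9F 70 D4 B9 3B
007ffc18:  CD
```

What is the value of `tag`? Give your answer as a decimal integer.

14788618123474875998

`tag` follows `magic` (1 byte), so it starts at byte offset 1 and occupies 8 bytes.
Bytes at offsets 1..8: 5E B6 9F 70 D4 B9 3B CD.
In little-endian order the low byte comes first in memory.
Reassemble most-significant byte first: CD 3B B9 D4 70 9F B6 5E → 0xCD3BB9D4709FB65E.
0xCD3BB9D4709FB65E = 14788618123474875998.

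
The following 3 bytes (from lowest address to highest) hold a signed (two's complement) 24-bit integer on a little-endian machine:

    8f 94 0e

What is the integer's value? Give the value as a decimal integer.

Little-endian: lowest address holds the least-significant byte.
Reassemble most-significant byte first: 0E 94 8F → 0x0E948F.
0x0E948F = 955535.

955535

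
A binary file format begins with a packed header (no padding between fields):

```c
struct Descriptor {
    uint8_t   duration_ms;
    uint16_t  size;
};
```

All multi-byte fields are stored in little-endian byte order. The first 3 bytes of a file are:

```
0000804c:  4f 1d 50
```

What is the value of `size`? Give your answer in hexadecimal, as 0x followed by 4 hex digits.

`size` follows `duration_ms` (1 byte), so it starts at byte offset 1 and occupies 2 bytes.
Bytes at offsets 1..2: 1D 50.
Little-endian: lowest address holds the least-significant byte.
Reassemble most-significant byte first: 50 1D → 0x501D.

0x501D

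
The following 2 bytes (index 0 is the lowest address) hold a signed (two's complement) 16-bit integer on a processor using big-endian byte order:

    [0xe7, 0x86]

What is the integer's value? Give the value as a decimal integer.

-6266

In big-endian order the high byte comes first in memory.
The bytes are already most-significant first: 0xE786.
Top bit is set, so as a signed 16-bit value this is 0xE786 − 2^16 = -6266.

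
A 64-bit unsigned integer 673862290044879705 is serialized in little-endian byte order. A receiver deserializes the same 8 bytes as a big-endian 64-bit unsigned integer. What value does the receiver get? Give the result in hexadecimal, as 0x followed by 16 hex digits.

0x5903A8B92E0A5A09

673862290044879705 in 64-bit hexadecimal is 0x095A0A2EB9A80359.
Stored little-endian, the bytes at ascending addresses are 59 03 A8 B9 2E 0A 5A 09.
Read back as big-endian, the last byte is least significant, giving 0x5903A8B92E0A5A09.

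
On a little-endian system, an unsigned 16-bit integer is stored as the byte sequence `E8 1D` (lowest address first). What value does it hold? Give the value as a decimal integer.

7656

In little-endian order the low byte comes first in memory.
Reassemble most-significant byte first: 1D E8 → 0x1DE8.
0x1DE8 = 7656.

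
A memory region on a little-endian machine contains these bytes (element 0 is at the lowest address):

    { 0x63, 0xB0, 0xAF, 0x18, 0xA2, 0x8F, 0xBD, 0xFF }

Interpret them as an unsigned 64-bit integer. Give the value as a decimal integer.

Little-endian: lowest address holds the least-significant byte.
Reassemble most-significant byte first: FF BD 8F A2 18 AF B0 63 → 0xFFBD8FA218AFB063.
0xFFBD8FA218AFB063 = 18428043176631578723.

18428043176631578723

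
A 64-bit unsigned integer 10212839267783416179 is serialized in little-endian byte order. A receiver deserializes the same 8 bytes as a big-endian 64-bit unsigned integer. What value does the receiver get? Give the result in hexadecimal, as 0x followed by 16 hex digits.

10212839267783416179 in 64-bit hexadecimal is 0x8DBB4B3440641973.
Stored little-endian, the bytes at ascending addresses are 73 19 64 40 34 4B BB 8D.
Read back as big-endian, the last byte is least significant, giving 0x73196440344BBB8D.

0x73196440344BBB8D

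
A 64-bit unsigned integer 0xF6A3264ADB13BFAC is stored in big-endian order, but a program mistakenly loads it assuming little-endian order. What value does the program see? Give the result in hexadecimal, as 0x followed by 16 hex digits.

0xACBF13DB4A26A3F6

Stored big-endian, the bytes at ascending addresses are F6 A3 26 4A DB 13 BF AC.
Read back as little-endian, the first byte is least significant, giving 0xACBF13DB4A26A3F6.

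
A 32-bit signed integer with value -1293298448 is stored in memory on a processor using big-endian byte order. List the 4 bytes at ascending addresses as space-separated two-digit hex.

B2 E9 D4 F0

Two's complement of -1293298448 in 32 bits: 1293298448 = 0x4D162B10; invert → 0xB2E9D4EF; add 1 → 0xB2E9D4F0.
Split into bytes (most-significant first): B2 E9 D4 F0.
In big-endian order the high byte comes first in memory.
So the memory order matches the most-significant-first order: B2 E9 D4 F0.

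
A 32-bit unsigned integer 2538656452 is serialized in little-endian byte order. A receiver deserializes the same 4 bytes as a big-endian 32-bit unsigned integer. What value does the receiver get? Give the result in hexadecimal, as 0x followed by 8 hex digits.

2538656452 in 32-bit hexadecimal is 0x9750D2C4.
Stored little-endian, the bytes at ascending addresses are C4 D2 50 97.
Read back as big-endian, the last byte is least significant, giving 0xC4D25097.

0xC4D25097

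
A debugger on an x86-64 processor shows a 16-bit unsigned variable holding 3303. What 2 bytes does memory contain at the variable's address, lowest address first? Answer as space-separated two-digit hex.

E7 0C

3303 in hexadecimal, padded to 16 bits, is 0x0CE7.
Split into bytes (most-significant first): 0C E7.
In little-endian order the low byte comes first in memory.
So at ascending addresses the bytes are E7 0C.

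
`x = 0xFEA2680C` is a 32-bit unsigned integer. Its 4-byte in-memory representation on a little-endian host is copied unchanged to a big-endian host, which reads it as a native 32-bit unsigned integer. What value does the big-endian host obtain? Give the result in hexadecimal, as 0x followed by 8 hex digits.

Stored little-endian, the bytes at ascending addresses are 0C 68 A2 FE.
Read back as big-endian, the last byte is least significant, giving 0x0C68A2FE.

0x0C68A2FE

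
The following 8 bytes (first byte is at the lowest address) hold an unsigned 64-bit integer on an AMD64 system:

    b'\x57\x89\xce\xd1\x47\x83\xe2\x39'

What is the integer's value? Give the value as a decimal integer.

In little-endian order the low byte comes first in memory.
Reassemble most-significant byte first: 39 E2 83 47 D1 CE 89 57 → 0x39E28347D1CE8957.
0x39E28347D1CE8957 = 4171040549384390999.

4171040549384390999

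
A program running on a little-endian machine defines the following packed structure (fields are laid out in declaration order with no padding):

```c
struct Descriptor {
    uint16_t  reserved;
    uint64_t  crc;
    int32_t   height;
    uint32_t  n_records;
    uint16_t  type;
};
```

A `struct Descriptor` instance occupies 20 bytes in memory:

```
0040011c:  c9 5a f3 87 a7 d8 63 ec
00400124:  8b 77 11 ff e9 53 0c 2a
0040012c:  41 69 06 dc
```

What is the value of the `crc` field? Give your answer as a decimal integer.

8614238625856980979

`crc` follows `reserved` (2 bytes), so it starts at byte offset 2 and occupies 8 bytes.
Bytes at offsets 2..9: F3 87 A7 D8 63 EC 8B 77.
Little-endian stores the least-significant byte at the lowest address.
Reassemble most-significant byte first: 77 8B EC 63 D8 A7 87 F3 → 0x778BEC63D8A787F3.
0x778BEC63D8A787F3 = 8614238625856980979.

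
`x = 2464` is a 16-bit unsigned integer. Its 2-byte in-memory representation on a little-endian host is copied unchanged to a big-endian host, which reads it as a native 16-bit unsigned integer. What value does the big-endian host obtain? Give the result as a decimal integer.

40969

2464 in 16-bit hexadecimal is 0x09A0.
Stored little-endian, the bytes at ascending addresses are A0 09.
Read back as big-endian, the last byte is least significant, giving 0xA009.
0xA009 = 40969.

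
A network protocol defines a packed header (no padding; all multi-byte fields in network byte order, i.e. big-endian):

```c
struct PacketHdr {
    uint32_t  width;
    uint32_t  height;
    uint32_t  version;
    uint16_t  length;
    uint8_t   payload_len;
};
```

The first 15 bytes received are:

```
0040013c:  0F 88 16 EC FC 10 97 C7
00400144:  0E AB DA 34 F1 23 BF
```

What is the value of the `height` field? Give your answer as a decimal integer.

4228945863

`height` follows `width` (4 bytes), so it starts at byte offset 4 and occupies 4 bytes.
Bytes at offsets 4..7: FC 10 97 C7.
Big-endian: lowest address holds the most-significant byte.
The bytes are already most-significant first: 0xFC1097C7.
0xFC1097C7 = 4228945863.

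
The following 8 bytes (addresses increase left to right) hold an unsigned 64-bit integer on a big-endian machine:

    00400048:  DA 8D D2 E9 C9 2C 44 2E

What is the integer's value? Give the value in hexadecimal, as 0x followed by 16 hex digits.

Big-endian: lowest address holds the most-significant byte.
The bytes are already most-significant first: 0xDA8DD2E9C92C442E.

0xDA8DD2E9C92C442E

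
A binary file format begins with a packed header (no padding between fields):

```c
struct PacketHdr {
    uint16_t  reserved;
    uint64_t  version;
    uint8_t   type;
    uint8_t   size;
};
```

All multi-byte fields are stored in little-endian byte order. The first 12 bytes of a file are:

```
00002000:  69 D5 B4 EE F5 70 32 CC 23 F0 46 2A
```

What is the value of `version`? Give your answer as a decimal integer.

17303898710303174324

`version` follows `reserved` (2 bytes), so it starts at byte offset 2 and occupies 8 bytes.
Bytes at offsets 2..9: B4 EE F5 70 32 CC 23 F0.
Little-endian: lowest address holds the least-significant byte.
Reassemble most-significant byte first: F0 23 CC 32 70 F5 EE B4 → 0xF023CC3270F5EEB4.
0xF023CC3270F5EEB4 = 17303898710303174324.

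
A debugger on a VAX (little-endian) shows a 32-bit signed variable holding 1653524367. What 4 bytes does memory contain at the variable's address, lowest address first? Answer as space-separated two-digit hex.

8F C7 8E 62

1653524367 in hexadecimal, padded to 32 bits, is 0x628EC78F.
Split into bytes (most-significant first): 62 8E C7 8F.
In little-endian order the low byte comes first in memory.
So at ascending addresses the bytes are 8F C7 8E 62.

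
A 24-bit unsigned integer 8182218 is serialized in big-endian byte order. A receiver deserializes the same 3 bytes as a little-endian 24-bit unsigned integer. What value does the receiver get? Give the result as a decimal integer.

13293948

8182218 in 24-bit hexadecimal is 0x7CD9CA.
Stored big-endian, the bytes at ascending addresses are 7C D9 CA.
Read back as little-endian, the first byte is least significant, giving 0xCAD97C.
0xCAD97C = 13293948.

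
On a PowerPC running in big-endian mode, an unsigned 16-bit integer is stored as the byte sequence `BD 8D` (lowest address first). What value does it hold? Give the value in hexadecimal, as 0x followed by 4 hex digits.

0xBD8D

In big-endian order the high byte comes first in memory.
The bytes are already most-significant first: 0xBD8D.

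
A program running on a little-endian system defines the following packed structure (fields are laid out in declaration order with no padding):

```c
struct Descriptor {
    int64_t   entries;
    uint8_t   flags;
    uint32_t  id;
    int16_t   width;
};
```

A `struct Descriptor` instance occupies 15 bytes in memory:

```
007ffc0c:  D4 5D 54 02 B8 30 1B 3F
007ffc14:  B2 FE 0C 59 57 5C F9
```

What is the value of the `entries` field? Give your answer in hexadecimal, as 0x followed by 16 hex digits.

0x3F1B30B802545DD4

`entries` is the first field, at byte offset 0, occupying 8 bytes.
Bytes at offsets 0..7: D4 5D 54 02 B8 30 1B 3F.
In little-endian order the low byte comes first in memory.
Reassemble most-significant byte first: 3F 1B 30 B8 02 54 5D D4 → 0x3F1B30B802545DD4.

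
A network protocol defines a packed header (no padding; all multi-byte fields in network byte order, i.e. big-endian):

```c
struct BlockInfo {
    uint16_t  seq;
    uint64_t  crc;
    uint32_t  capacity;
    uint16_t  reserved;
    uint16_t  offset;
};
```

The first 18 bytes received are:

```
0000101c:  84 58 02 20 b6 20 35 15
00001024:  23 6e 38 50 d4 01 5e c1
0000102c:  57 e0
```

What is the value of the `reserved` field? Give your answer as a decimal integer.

24257

`reserved` follows `seq` (2 B), `crc` (8 B), `capacity` (4 B), so it starts at offset 2 + 8 + 4 = 14 and occupies 2 bytes.
Bytes at offsets 14..15: 5E C1.
Big-endian: lowest address holds the most-significant byte.
The bytes are already most-significant first: 0x5EC1.
0x5EC1 = 24257.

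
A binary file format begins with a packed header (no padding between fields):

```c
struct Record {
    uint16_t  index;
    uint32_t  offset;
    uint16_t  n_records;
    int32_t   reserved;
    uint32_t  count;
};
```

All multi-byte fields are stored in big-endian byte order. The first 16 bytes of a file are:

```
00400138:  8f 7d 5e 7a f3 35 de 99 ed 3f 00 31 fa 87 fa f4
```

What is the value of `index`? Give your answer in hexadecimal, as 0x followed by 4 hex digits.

0x8F7D

`index` is the first field, at byte offset 0, occupying 2 bytes.
Bytes at offsets 0..1: 8F 7D.
In big-endian order the high byte comes first in memory.
The bytes are already most-significant first: 0x8F7D.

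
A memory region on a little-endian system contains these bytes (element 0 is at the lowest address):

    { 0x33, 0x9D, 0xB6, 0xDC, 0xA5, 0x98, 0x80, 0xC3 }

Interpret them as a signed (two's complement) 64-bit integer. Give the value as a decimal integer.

-4359316601154659021

Little-endian: lowest address holds the least-significant byte.
Reassemble most-significant byte first: C3 80 98 A5 DC B6 9D 33 → 0xC38098A5DCB69D33.
Top bit is set, so as a signed 64-bit value this is 0xC38098A5DCB69D33 − 2^64 = -4359316601154659021.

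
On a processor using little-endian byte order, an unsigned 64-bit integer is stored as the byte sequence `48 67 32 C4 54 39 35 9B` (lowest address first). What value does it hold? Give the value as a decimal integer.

11183908285876168520

Little-endian stores the least-significant byte at the lowest address.
Reassemble most-significant byte first: 9B 35 39 54 C4 32 67 48 → 0x9B353954C4326748.
0x9B353954C4326748 = 11183908285876168520.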